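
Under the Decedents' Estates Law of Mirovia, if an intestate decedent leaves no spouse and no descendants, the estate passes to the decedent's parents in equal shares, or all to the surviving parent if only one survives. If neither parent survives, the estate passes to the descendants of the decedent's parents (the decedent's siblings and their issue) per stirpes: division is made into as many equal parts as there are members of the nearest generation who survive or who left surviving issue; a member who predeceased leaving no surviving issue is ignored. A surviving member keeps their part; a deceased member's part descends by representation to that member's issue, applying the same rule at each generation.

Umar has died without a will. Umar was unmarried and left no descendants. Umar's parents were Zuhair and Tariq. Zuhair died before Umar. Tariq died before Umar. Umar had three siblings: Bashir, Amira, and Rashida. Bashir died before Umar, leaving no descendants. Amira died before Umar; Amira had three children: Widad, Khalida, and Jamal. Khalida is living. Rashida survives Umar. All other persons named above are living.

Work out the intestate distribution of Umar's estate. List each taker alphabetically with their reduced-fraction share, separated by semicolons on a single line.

Jamal 1/6; Khalida 1/6; Rashida 1/2; Widad 1/6

Neither parent survives and there are no descendants, so the estate passes to Umar's siblings and their issue per stirpes.
Bashir left no surviving issue, so that branch lapses and is disregarded.
The estate is divided into 2 equal shares of 1/2 among Amira, Rashida.
Amira predeceased; the 1/2 allotted to Amira's branch passes to Amira's issue by representation.
The 1/2 is divided into 3 equal shares of 1/6 among Widad, Khalida, Jamal.
Widad is living and takes 1/6.
Khalida is living and takes 1/6.
Jamal is living and takes 1/6.
Rashida is living and takes 1/2.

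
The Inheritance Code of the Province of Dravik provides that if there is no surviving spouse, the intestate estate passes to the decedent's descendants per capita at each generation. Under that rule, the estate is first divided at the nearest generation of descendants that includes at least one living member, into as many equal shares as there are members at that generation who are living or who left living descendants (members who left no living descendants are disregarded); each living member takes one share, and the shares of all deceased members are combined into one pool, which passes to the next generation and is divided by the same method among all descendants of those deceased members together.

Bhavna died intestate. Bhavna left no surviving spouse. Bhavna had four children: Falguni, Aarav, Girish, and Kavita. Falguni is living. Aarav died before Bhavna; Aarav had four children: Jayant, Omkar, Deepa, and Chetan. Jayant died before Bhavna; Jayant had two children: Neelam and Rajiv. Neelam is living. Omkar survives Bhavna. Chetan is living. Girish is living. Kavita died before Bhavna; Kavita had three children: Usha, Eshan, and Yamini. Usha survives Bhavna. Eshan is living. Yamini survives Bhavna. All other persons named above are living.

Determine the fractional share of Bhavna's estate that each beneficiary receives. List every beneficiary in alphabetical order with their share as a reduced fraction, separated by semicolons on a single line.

Chetan 1/14; Deepa 1/14; Eshan 1/14; Falguni 1/4; Girish 1/4; Neelam 1/28; Omkar 1/14; Rajiv 1/28; Usha 1/14; Yamini 1/14

There is no surviving spouse, so the entire estate passes to Bhavna's descendants per capita at each generation.
At generation 1 (Falguni, Aarav, Girish, Kavita) there are 4 shares of (1)/4 = 1/4 each.
Living: Falguni and Girish — each takes 1/4.
Deceased: Aarav and Kavita. Their combined 1/2 is pooled and carried to generation 2.
At generation 2 (Jayant, Omkar, Deepa, Chetan, Usha, Eshan, Yamini) there are 7 shares of (1/2)/7 = 1/14 each.
Living: Omkar, Deepa, Chetan, Usha, Eshan, and Yamini — each takes 1/14.
Deceased: Jayant. That 1/14 share is carried to generation 3.
At generation 3 (Neelam, Rajiv) there are 2 shares of (1/14)/2 = 1/28 each.
Living: Neelam and Rajiv — each takes 1/28.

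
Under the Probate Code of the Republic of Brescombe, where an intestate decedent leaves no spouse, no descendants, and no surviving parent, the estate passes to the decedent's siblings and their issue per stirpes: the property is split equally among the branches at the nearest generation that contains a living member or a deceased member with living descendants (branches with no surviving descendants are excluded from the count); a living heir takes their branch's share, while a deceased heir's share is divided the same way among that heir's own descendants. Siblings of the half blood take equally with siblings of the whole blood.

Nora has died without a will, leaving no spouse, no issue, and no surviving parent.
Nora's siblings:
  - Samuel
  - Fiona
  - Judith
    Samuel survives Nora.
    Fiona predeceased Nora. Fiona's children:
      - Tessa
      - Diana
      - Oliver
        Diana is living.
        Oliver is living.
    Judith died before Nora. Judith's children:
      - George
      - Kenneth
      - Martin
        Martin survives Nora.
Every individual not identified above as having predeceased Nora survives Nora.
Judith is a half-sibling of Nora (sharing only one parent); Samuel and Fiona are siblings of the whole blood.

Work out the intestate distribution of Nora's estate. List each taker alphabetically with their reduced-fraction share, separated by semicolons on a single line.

No spouse, descendants, or parent survives, so the estate passes to Nora's siblings per stirpes.
Half-blood and whole-blood siblings take equally under the stated rule.
The estate is divided into 3 equal shares of 1/3 among Samuel, Fiona, Judith.
Samuel is living and takes 1/3.
Fiona predeceased; the 1/3 allotted to Fiona's branch passes to Fiona's issue by representation.
The 1/3 is divided into 3 equal shares of 1/9 among Tessa, Diana, Oliver.
Tessa is living and takes 1/9.
Diana is living and takes 1/9.
Oliver is living and takes 1/9.
Judith predeceased; the 1/3 allotted to Judith's branch passes to Judith's issue by representation.
The 1/3 is divided into 3 equal shares of 1/9 among George, Kenneth, Martin.
George is living and takes 1/9.
Kenneth is living and takes 1/9.
Martin is living and takes 1/9.

Diana 1/9; George 1/9; Kenneth 1/9; Martin 1/9; Oliver 1/9; Samuel 1/3; Tessa 1/9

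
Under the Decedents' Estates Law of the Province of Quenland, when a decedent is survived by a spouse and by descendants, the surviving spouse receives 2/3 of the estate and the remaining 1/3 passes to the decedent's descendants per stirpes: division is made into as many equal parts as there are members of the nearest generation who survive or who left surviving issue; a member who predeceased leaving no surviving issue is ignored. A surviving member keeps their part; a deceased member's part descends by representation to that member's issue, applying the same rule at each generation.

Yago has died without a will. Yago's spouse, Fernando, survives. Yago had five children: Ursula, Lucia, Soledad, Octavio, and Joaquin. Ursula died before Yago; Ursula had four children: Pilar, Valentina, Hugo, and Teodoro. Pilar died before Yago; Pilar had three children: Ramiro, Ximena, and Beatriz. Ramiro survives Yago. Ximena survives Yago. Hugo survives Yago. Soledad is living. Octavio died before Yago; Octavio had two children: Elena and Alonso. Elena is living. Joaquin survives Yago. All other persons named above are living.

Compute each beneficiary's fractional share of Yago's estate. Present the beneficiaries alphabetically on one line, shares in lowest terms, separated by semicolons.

Alonso 1/30; Beatriz 1/180; Elena 1/30; Fernando 2/3; Hugo 1/60; Joaquin 1/15; Lucia 1/15; Ramiro 1/180; Soledad 1/15; Teodoro 1/60; Valentina 1/60; Ximena 1/180

Fernando, as surviving spouse, takes 2/3.
The remaining 1/3 passes to Yago's descendants per stirpes.
The 1/3 is divided into 5 equal shares of 1/15 among Ursula, Lucia, Soledad, Octavio, Joaquin.
Ursula predeceased; the 1/15 allotted to Ursula's branch passes to Ursula's issue by representation.
The 1/15 is divided into 4 equal shares of 1/60 among Pilar, Valentina, Hugo, Teodoro.
Pilar predeceased; the 1/60 allotted to Pilar's branch passes to Pilar's issue by representation.
The 1/60 is divided into 3 equal shares of 1/180 among Ramiro, Ximena, Beatriz.
Ramiro is living and takes 1/180.
Ximena is living and takes 1/180.
Beatriz is living and takes 1/180.
Valentina is living and takes 1/60.
Hugo is living and takes 1/60.
Teodoro is living and takes 1/60.
Lucia is living and takes 1/15.
Soledad is living and takes 1/15.
Octavio predeceased; the 1/15 allotted to Octavio's branch passes to Octavio's issue by representation.
The 1/15 is divided into 2 equal shares of 1/30 among Elena, Alonso.
Elena is living and takes 1/30.
Alonso is living and takes 1/30.
Joaquin is living and takes 1/15.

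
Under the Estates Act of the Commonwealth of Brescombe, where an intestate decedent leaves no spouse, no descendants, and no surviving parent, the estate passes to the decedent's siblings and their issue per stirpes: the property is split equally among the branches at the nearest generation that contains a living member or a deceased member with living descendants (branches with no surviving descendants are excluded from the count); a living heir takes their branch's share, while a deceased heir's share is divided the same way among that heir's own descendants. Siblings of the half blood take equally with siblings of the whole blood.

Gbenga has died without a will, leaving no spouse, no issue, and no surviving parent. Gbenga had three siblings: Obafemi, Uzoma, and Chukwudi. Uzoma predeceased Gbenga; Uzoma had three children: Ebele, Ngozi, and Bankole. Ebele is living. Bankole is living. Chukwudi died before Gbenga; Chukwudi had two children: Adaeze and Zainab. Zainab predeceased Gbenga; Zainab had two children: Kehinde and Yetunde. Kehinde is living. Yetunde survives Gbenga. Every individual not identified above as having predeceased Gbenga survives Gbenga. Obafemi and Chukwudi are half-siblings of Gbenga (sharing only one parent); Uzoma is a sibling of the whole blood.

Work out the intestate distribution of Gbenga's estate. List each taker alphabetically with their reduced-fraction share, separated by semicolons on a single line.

Adaeze 1/6; Bankole 1/9; Ebele 1/9; Kehinde 1/12; Ngozi 1/9; Obafemi 1/3; Yetunde 1/12

No spouse, descendants, or parent survives, so the estate passes to Gbenga's siblings per stirpes.
Half-blood and whole-blood siblings take equally under the stated rule.
The estate is divided into 3 equal shares of 1/3 among Obafemi, Uzoma, Chukwudi.
Obafemi is living and takes 1/3.
Uzoma predeceased; the 1/3 allotted to Uzoma's branch passes to Uzoma's issue by representation.
The 1/3 is divided into 3 equal shares of 1/9 among Ebele, Ngozi, Bankole.
Ebele is living and takes 1/9.
Ngozi is living and takes 1/9.
Bankole is living and takes 1/9.
Chukwudi predeceased; the 1/3 allotted to Chukwudi's branch passes to Chukwudi's issue by representation.
The 1/3 is divided into 2 equal shares of 1/6 among Adaeze, Zainab.
Adaeze is living and takes 1/6.
Zainab predeceased; the 1/6 allotted to Zainab's branch passes to Zainab's issue by representation.
The 1/6 is divided into 2 equal shares of 1/12 among Kehinde, Yetunde.
Kehinde is living and takes 1/12.
Yetunde is living and takes 1/12.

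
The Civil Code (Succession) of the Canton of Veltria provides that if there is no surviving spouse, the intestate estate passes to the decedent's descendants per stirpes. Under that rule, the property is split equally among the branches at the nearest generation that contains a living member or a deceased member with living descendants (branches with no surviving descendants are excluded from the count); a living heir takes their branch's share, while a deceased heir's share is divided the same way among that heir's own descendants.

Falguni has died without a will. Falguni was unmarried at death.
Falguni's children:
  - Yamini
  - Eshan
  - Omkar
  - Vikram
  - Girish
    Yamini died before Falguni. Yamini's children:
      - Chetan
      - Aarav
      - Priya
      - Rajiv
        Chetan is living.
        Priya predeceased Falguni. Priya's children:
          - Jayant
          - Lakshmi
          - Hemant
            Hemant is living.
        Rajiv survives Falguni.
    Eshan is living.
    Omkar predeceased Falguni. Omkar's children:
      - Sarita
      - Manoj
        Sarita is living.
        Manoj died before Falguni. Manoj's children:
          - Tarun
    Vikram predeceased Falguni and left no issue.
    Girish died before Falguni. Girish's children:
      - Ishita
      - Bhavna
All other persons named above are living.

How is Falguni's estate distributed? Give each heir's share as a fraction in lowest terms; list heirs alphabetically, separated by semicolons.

Aarav 1/16; Bhavna 1/8; Chetan 1/16; Eshan 1/4; Hemant 1/48; Ishita 1/8; Jayant 1/48; Lakshmi 1/48; Rajiv 1/16; Sarita 1/8; Tarun 1/8

There is no surviving spouse, so the entire estate passes to Falguni's descendants per stirpes.
Vikram left no surviving issue, so that branch lapses and is disregarded.
The estate is divided into 4 equal shares of 1/4 among Yamini, Eshan, Omkar, Girish.
Yamini predeceased; the 1/4 allotted to Yamini's branch passes to Yamini's issue by representation.
The 1/4 is divided into 4 equal shares of 1/16 among Chetan, Aarav, Priya, Rajiv.
Chetan is living and takes 1/16.
Aarav is living and takes 1/16.
Priya predeceased; the 1/16 allotted to Priya's branch passes to Priya's issue by representation.
The 1/16 is divided into 3 equal shares of 1/48 among Jayant, Lakshmi, Hemant.
Jayant is living and takes 1/48.
Lakshmi is living and takes 1/48.
Hemant is living and takes 1/48.
Rajiv is living and takes 1/16.
Eshan is living and takes 1/4.
Omkar predeceased; the 1/4 allotted to Omkar's branch passes to Omkar's issue by representation.
The 1/4 is divided into 2 equal shares of 1/8 among Sarita, Manoj.
Sarita is living and takes 1/8.
Manoj predeceased; the 1/8 allotted to Manoj's branch passes to Manoj's issue by representation.
Tarun is the sole taker at this level and receives the full 1/8.
Girish predeceased; the 1/4 allotted to Girish's branch passes to Girish's issue by representation.
The 1/4 is divided into 2 equal shares of 1/8 among Ishita, Bhavna.
Ishita is living and takes 1/8.
Bhavna is living and takes 1/8.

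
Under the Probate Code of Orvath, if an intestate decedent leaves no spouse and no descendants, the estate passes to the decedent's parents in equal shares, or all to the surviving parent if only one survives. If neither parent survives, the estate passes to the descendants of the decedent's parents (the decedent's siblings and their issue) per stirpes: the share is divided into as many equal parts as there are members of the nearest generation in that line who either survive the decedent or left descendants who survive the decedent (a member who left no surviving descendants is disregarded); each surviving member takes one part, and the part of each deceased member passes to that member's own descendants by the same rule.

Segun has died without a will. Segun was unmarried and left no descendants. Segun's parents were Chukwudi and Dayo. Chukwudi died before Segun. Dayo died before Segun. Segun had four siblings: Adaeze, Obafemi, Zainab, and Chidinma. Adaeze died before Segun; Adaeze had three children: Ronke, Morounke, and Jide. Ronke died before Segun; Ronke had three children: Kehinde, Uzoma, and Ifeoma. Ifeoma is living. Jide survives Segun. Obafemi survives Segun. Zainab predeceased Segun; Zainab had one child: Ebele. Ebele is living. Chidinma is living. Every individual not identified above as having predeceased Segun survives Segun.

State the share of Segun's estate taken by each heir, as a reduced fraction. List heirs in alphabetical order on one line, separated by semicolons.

Neither parent survives and there are no descendants, so the estate passes to Segun's siblings and their issue per stirpes.
The estate is divided into 4 equal shares of 1/4 among Adaeze, Obafemi, Zainab, Chidinma.
Adaeze predeceased; the 1/4 allotted to Adaeze's branch passes to Adaeze's issue by representation.
The 1/4 is divided into 3 equal shares of 1/12 among Ronke, Morounke, Jide.
Ronke predeceased; the 1/12 allotted to Ronke's branch passes to Ronke's issue by representation.
The 1/12 is divided into 3 equal shares of 1/36 among Kehinde, Uzoma, Ifeoma.
Kehinde is living and takes 1/36.
Uzoma is living and takes 1/36.
Ifeoma is living and takes 1/36.
Morounke is living and takes 1/12.
Jide is living and takes 1/12.
Obafemi is living and takes 1/4.
Zainab predeceased; the 1/4 allotted to Zainab's branch passes to Zainab's issue by representation.
Ebele is the sole taker at this level and receives the full 1/4.
Chidinma is living and takes 1/4.

Chidinma 1/4; Ebele 1/4; Ifeoma 1/36; Jide 1/12; Kehinde 1/36; Morounke 1/12; Obafemi 1/4; Uzoma 1/36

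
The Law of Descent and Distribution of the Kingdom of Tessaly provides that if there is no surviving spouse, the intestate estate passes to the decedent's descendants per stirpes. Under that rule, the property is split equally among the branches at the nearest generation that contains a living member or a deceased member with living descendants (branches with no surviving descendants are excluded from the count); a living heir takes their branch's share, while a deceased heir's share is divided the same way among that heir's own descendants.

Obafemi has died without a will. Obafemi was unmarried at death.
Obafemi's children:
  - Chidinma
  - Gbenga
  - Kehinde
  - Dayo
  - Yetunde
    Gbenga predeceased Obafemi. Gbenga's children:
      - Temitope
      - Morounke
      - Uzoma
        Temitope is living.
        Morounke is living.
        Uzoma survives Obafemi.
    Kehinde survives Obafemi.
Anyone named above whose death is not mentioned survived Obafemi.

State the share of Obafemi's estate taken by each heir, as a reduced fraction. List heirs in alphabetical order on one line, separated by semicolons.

Chidinma 1/5; Dayo 1/5; Kehinde 1/5; Morounke 1/15; Temitope 1/15; Uzoma 1/15; Yetunde 1/5

There is no surviving spouse, so the entire estate passes to Obafemi's descendants per stirpes.
The estate is divided into 5 equal shares of 1/5 among Chidinma, Gbenga, Kehinde, Dayo, Yetunde.
Chidinma is living and takes 1/5.
Gbenga predeceased; the 1/5 allotted to Gbenga's branch passes to Gbenga's issue by representation.
The 1/5 is divided into 3 equal shares of 1/15 among Temitope, Morounke, Uzoma.
Temitope is living and takes 1/15.
Morounke is living and takes 1/15.
Uzoma is living and takes 1/15.
Kehinde is living and takes 1/5.
Dayo is living and takes 1/5.
Yetunde is living and takes 1/5.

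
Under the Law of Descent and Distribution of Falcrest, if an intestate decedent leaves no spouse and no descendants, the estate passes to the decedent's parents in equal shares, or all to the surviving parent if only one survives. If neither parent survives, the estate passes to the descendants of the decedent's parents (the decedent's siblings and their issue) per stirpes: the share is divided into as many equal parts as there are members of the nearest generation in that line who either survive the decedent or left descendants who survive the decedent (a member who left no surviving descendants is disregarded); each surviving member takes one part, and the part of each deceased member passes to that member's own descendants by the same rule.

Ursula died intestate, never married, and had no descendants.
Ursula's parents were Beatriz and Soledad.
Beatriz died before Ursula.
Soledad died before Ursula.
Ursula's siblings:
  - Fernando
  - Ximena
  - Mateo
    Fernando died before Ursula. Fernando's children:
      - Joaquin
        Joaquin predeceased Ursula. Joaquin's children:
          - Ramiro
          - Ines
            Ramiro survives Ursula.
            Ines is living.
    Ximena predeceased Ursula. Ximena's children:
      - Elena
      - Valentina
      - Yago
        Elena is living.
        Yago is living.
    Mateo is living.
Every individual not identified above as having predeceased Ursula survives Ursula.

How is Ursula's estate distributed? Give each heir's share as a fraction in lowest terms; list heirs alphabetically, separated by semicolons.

Elena 1/9; Ines 1/6; Mateo 1/3; Ramiro 1/6; Valentina 1/9; Yago 1/9

Neither parent survives and there are no descendants, so the estate passes to Ursula's siblings and their issue per stirpes.
The estate is divided into 3 equal shares of 1/3 among Fernando, Ximena, Mateo.
Fernando predeceased; the 1/3 allotted to Fernando's branch passes to Fernando's issue by representation.
Joaquin's line is the sole branch at this level, so the full 1/3 passes to Joaquin's issue by representation.
The 1/3 is divided into 2 equal shares of 1/6 among Ramiro, Ines.
Ramiro is living and takes 1/6.
Ines is living and takes 1/6.
Ximena predeceased; the 1/3 allotted to Ximena's branch passes to Ximena's issue by representation.
The 1/3 is divided into 3 equal shares of 1/9 among Elena, Valentina, Yago.
Elena is living and takes 1/9.
Valentina is living and takes 1/9.
Yago is living and takes 1/9.
Mateo is living and takes 1/3.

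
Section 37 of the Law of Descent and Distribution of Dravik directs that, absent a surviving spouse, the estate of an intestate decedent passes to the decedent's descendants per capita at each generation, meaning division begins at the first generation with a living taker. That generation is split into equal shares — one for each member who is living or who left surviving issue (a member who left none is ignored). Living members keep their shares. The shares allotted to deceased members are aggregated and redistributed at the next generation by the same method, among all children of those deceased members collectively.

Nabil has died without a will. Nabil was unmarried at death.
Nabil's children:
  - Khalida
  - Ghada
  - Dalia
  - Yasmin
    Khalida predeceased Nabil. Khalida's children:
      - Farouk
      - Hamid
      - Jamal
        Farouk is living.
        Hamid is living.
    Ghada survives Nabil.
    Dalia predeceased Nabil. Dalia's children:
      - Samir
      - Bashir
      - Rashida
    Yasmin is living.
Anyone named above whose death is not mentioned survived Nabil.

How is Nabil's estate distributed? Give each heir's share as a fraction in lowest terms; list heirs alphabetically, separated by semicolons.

Bashir 1/12; Farouk 1/12; Ghada 1/4; Hamid 1/12; Jamal 1/12; Rashida 1/12; Samir 1/12; Yasmin 1/4

There is no surviving spouse, so the entire estate passes to Nabil's descendants per capita at each generation.
At generation 1 (Khalida, Ghada, Dalia, Yasmin) there are 4 shares of (1)/4 = 1/4 each.
Living: Ghada and Yasmin — each takes 1/4.
Deceased: Khalida and Dalia. Their combined 1/2 is pooled and carried to generation 2.
At generation 2 (Farouk, Hamid, Jamal, Samir, Bashir, Rashida) there are 6 shares of (1/2)/6 = 1/12 each.
Living: Farouk, Hamid, Jamal, Samir, Bashir, and Rashida — each takes 1/12.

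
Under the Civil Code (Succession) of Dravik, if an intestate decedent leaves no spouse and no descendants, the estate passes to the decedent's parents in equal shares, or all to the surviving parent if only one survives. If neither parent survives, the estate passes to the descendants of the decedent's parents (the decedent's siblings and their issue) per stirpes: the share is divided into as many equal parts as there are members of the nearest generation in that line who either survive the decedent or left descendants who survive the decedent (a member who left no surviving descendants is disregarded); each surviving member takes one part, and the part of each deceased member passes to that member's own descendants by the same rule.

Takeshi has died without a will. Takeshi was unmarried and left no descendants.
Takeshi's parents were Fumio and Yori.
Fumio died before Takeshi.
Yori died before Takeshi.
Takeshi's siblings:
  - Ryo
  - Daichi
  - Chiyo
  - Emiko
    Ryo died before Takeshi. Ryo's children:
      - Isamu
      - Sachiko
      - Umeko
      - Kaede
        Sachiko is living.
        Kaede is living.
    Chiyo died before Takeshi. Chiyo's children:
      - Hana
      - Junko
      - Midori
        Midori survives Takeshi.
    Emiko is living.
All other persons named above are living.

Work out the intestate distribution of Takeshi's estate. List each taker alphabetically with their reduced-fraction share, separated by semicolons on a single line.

Daichi 1/4; Emiko 1/4; Hana 1/12; Isamu 1/16; Junko 1/12; Kaede 1/16; Midori 1/12; Sachiko 1/16; Umeko 1/16

Neither parent survives and there are no descendants, so the estate passes to Takeshi's siblings and their issue per stirpes.
The estate is divided into 4 equal shares of 1/4 among Ryo, Daichi, Chiyo, Emiko.
Ryo predeceased; the 1/4 allotted to Ryo's branch passes to Ryo's issue by representation.
The 1/4 is divided into 4 equal shares of 1/16 among Isamu, Sachiko, Umeko, Kaede.
Isamu is living and takes 1/16.
Sachiko is living and takes 1/16.
Umeko is living and takes 1/16.
Kaede is living and takes 1/16.
Daichi is living and takes 1/4.
Chiyo predeceased; the 1/4 allotted to Chiyo's branch passes to Chiyo's issue by representation.
The 1/4 is divided into 3 equal shares of 1/12 among Hana, Junko, Midori.
Hana is living and takes 1/12.
Junko is living and takes 1/12.
Midori is living and takes 1/12.
Emiko is living and takes 1/4.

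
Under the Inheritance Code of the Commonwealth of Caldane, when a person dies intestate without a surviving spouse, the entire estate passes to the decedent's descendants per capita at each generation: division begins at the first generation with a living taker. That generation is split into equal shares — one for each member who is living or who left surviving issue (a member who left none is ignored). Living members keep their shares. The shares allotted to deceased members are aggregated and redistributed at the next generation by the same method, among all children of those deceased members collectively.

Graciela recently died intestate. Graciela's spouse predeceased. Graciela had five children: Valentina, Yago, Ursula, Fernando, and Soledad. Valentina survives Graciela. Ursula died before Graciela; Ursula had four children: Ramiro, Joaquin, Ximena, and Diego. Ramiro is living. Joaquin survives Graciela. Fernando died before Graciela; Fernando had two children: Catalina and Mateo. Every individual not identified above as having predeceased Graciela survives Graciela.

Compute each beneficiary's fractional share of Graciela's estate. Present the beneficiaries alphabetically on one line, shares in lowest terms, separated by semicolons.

There is no surviving spouse, so the entire estate passes to Graciela's descendants per capita at each generation.
At generation 1 (Valentina, Yago, Ursula, Fernando, Soledad) there are 5 shares of (1)/5 = 1/5 each.
Living: Valentina, Yago, and Soledad — each takes 1/5.
Deceased: Ursula and Fernando. Their combined 2/5 is pooled and carried to generation 2.
At generation 2 (Ramiro, Joaquin, Ximena, Diego, Catalina, Mateo) there are 6 shares of (2/5)/6 = 1/15 each.
Living: Ramiro, Joaquin, Ximena, Diego, Catalina, and Mateo — each takes 1/15.

Catalina 1/15; Diego 1/15; Joaquin 1/15; Mateo 1/15; Ramiro 1/15; Soledad 1/5; Valentina 1/5; Ximena 1/15; Yago 1/5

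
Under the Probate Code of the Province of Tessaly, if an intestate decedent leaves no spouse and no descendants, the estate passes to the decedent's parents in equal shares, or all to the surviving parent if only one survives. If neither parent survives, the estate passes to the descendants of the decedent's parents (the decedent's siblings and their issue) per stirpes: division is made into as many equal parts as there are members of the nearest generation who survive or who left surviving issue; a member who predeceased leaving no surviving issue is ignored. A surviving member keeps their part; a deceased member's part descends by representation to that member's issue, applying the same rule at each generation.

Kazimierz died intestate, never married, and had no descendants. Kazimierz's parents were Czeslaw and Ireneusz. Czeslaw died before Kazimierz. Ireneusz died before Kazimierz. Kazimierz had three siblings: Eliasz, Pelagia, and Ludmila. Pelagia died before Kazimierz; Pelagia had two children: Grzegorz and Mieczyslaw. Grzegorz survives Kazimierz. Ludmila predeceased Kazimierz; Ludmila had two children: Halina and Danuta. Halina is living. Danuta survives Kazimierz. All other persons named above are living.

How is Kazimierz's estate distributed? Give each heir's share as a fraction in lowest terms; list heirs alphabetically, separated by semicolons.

Danuta 1/6; Eliasz 1/3; Grzegorz 1/6; Halina 1/6; Mieczyslaw 1/6

Neither parent survives and there are no descendants, so the estate passes to Kazimierz's siblings and their issue per stirpes.
The estate is divided into 3 equal shares of 1/3 among Eliasz, Pelagia, Ludmila.
Eliasz is living and takes 1/3.
Pelagia predeceased; the 1/3 allotted to Pelagia's branch passes to Pelagia's issue by representation.
The 1/3 is divided into 2 equal shares of 1/6 among Grzegorz, Mieczyslaw.
Grzegorz is living and takes 1/6.
Mieczyslaw is living and takes 1/6.
Ludmila predeceased; the 1/3 allotted to Ludmila's branch passes to Ludmila's issue by representation.
The 1/3 is divided into 2 equal shares of 1/6 among Halina, Danuta.
Halina is living and takes 1/6.
Danuta is living and takes 1/6.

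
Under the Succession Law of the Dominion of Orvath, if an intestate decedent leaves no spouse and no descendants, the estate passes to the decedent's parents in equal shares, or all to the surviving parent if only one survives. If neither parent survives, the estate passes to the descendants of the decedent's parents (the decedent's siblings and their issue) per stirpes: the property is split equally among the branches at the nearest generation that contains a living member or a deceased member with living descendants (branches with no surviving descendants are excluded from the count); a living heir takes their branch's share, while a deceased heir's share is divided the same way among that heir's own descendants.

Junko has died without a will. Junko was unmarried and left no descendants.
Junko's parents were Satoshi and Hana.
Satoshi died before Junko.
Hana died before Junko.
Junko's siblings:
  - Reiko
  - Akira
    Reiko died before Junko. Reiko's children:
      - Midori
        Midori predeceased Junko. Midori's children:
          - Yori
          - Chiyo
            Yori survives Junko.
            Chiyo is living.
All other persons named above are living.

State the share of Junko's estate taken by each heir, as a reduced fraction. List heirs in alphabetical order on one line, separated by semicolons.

Akira 1/2; Chiyo 1/4; Yori 1/4

Neither parent survives and there are no descendants, so the estate passes to Junko's siblings and their issue per stirpes.
The estate is divided into 2 equal shares of 1/2 among Reiko, Akira.
Reiko predeceased; the 1/2 allotted to Reiko's branch passes to Reiko's issue by representation.
Midori's line is the sole branch at this level, so the full 1/2 passes to Midori's issue by representation.
The 1/2 is divided into 2 equal shares of 1/4 among Yori, Chiyo.
Yori is living and takes 1/4.
Chiyo is living and takes 1/4.
Akira is living and takes 1/2.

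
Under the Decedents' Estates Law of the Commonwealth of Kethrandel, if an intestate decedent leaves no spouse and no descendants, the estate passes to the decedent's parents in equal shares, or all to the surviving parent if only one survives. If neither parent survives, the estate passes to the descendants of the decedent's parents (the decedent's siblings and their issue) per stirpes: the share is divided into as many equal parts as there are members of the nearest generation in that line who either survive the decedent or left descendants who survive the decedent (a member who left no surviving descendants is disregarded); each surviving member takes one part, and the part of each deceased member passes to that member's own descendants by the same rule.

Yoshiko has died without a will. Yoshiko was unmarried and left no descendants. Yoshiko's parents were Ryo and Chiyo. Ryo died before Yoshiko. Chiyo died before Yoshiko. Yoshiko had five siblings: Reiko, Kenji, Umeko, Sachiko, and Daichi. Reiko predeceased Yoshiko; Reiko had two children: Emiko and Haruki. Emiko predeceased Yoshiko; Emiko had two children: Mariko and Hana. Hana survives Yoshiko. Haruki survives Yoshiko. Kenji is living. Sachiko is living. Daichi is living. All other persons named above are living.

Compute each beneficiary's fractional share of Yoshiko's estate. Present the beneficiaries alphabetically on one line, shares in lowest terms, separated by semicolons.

Daichi 1/5; Hana 1/20; Haruki 1/10; Kenji 1/5; Mariko 1/20; Sachiko 1/5; Umeko 1/5

Neither parent survives and there are no descendants, so the estate passes to Yoshiko's siblings and their issue per stirpes.
The estate is divided into 5 equal shares of 1/5 among Reiko, Kenji, Umeko, Sachiko, Daichi.
Reiko predeceased; the 1/5 allotted to Reiko's branch passes to Reiko's issue by representation.
The 1/5 is divided into 2 equal shares of 1/10 among Emiko, Haruki.
Emiko predeceased; the 1/10 allotted to Emiko's branch passes to Emiko's issue by representation.
The 1/10 is divided into 2 equal shares of 1/20 among Mariko, Hana.
Mariko is living and takes 1/20.
Hana is living and takes 1/20.
Haruki is living and takes 1/10.
Kenji is living and takes 1/5.
Umeko is living and takes 1/5.
Sachiko is living and takes 1/5.
Daichi is living and takes 1/5.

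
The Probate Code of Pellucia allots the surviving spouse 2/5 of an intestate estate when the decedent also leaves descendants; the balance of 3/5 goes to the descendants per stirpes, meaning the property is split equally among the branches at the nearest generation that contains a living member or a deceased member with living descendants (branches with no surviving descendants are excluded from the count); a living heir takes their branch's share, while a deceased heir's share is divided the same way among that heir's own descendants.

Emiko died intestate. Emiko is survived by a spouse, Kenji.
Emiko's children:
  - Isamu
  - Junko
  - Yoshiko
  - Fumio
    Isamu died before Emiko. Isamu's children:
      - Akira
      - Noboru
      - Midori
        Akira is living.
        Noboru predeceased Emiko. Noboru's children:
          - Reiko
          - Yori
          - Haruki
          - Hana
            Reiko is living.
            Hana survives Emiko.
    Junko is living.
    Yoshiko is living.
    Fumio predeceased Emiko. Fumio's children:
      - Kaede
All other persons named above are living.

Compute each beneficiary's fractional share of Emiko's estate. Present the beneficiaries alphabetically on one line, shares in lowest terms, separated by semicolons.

Kenji, as surviving spouse, takes 2/5.
The remaining 3/5 passes to Emiko's descendants per stirpes.
The 3/5 is divided into 4 equal shares of 3/20 among Isamu, Junko, Yoshiko, Fumio.
Isamu predeceased; the 3/20 allotted to Isamu's branch passes to Isamu's issue by representation.
The 3/20 is divided into 3 equal shares of 1/20 among Akira, Noboru, Midori.
Akira is living and takes 1/20.
Noboru predeceased; the 1/20 allotted to Noboru's branch passes to Noboru's issue by representation.
The 1/20 is divided into 4 equal shares of 1/80 among Reiko, Yori, Haruki, Hana.
Reiko is living and takes 1/80.
Yori is living and takes 1/80.
Haruki is living and takes 1/80.
Hana is living and takes 1/80.
Midori is living and takes 1/20.
Junko is living and takes 3/20.
Yoshiko is living and takes 3/20.
Fumio predeceased; the 3/20 allotted to Fumio's branch passes to Fumio's issue by representation.
Kaede is the sole taker at this level and receives the full 3/20.

Akira 1/20; Hana 1/80; Haruki 1/80; Junko 3/20; Kaede 3/20; Kenji 2/5; Midori 1/20; Reiko 1/80; Yori 1/80; Yoshiko 3/20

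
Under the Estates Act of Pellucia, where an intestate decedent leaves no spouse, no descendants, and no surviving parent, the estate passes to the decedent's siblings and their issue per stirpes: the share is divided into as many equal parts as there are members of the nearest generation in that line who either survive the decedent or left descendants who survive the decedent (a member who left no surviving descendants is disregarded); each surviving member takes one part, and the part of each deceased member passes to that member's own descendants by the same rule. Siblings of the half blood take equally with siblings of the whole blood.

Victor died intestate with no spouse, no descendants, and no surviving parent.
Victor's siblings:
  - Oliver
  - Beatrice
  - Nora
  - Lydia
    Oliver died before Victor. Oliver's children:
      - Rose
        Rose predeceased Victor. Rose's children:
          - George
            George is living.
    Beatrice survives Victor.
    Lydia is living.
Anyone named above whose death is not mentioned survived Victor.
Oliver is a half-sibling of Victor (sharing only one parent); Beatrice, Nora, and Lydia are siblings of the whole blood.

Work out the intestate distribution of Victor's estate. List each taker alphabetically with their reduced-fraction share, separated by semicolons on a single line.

No spouse, descendants, or parent survives, so the estate passes to Victor's siblings per stirpes.
Half-blood and whole-blood siblings take equally under the stated rule.
The estate is divided into 4 equal shares of 1/4 among Oliver, Beatrice, Nora, Lydia.
Oliver predeceased; the 1/4 allotted to Oliver's branch passes to Oliver's issue by representation.
Rose's line is the sole branch at this level, so the full 1/4 passes to Rose's issue by representation.
George is the sole taker at this level and receives the full 1/4.
Beatrice is living and takes 1/4.
Nora is living and takes 1/4.
Lydia is living and takes 1/4.

Beatrice 1/4; George 1/4; Lydia 1/4; Nora 1/4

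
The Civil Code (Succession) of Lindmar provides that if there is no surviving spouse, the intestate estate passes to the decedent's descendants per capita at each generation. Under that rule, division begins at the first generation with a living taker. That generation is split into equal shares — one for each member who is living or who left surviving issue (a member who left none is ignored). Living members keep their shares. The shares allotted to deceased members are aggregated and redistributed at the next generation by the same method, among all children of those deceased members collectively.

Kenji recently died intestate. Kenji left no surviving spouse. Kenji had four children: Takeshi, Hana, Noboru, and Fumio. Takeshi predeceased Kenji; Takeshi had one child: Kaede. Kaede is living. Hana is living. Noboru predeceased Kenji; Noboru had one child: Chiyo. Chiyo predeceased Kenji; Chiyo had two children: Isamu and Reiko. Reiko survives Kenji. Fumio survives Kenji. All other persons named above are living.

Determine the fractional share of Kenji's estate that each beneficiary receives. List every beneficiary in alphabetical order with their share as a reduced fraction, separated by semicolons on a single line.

Fumio 1/4; Hana 1/4; Isamu 1/8; Kaede 1/4; Reiko 1/8

There is no surviving spouse, so the entire estate passes to Kenji's descendants per capita at each generation.
At generation 1 (Takeshi, Hana, Noboru, Fumio) there are 4 shares of (1)/4 = 1/4 each.
Living: Hana and Fumio — each takes 1/4.
Deceased: Takeshi and Noboru. Their combined 1/2 is pooled and carried to generation 2.
At generation 2 (Kaede, Chiyo) there are 2 shares of (1/2)/2 = 1/4 each.
Living: Kaede — each takes 1/4.
Deceased: Chiyo. That 1/4 share is carried to generation 3.
At generation 3 (Isamu, Reiko) there are 2 shares of (1/4)/2 = 1/8 each.
Living: Isamu and Reiko — each takes 1/8.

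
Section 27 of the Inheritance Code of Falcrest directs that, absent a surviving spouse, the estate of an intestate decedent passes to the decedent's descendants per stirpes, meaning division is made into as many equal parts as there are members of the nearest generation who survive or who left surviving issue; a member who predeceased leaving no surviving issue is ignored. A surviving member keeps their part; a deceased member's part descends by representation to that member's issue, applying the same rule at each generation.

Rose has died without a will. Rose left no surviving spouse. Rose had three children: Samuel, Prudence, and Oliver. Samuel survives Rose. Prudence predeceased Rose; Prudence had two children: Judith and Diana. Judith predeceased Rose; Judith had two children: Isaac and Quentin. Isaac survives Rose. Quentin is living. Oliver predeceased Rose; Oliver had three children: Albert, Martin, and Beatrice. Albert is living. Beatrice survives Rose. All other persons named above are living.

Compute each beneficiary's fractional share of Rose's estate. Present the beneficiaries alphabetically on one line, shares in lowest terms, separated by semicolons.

Albert 1/9; Beatrice 1/9; Diana 1/6; Isaac 1/12; Martin 1/9; Quentin 1/12; Samuel 1/3

There is no surviving spouse, so the entire estate passes to Rose's descendants per stirpes.
The estate is divided into 3 equal shares of 1/3 among Samuel, Prudence, Oliver.
Samuel is living and takes 1/3.
Prudence predeceased; the 1/3 allotted to Prudence's branch passes to Prudence's issue by representation.
The 1/3 is divided into 2 equal shares of 1/6 among Judith, Diana.
Judith predeceased; the 1/6 allotted to Judith's branch passes to Judith's issue by representation.
The 1/6 is divided into 2 equal shares of 1/12 among Isaac, Quentin.
Isaac is living and takes 1/12.
Quentin is living and takes 1/12.
Diana is living and takes 1/6.
Oliver predeceased; the 1/3 allotted to Oliver's branch passes to Oliver's issue by representation.
The 1/3 is divided into 3 equal shares of 1/9 among Albert, Martin, Beatrice.
Albert is living and takes 1/9.
Martin is living and takes 1/9.
Beatrice is living and takes 1/9.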